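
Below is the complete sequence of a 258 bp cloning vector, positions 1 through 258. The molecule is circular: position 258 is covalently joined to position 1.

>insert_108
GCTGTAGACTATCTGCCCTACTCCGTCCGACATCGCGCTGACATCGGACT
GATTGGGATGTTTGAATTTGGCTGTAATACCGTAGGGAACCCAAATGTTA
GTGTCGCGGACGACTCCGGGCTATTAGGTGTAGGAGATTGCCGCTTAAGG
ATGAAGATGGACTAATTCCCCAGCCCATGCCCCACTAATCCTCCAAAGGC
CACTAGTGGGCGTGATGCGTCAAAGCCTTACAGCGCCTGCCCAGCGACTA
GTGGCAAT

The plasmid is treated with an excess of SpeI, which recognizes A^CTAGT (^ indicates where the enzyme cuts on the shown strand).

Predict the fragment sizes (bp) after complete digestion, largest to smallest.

SpeI sites (ACTAGT) start at positions 202, 247.
SpeI cuts after the first base of each site, so after positions 202, 247.
Circular molecule, 2 cuts → 2 fragments:
  203–247 → 45 bp
  248–258 then 1–202 → 11 + 202 = 213 bp
Sorted largest to smallest: 213, 45 bp.

213, 45 bp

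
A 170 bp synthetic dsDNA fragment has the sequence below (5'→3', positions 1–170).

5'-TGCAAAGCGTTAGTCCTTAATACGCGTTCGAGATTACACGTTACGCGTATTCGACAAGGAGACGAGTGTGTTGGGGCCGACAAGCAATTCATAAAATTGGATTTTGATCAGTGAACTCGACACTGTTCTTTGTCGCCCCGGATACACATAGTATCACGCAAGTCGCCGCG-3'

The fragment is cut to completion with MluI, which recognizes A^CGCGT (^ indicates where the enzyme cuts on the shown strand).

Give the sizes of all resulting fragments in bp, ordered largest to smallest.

127, 22, 21 bp

MluI sites (ACGCGT) start at positions 22, 43.
MluI cuts after the first base of each site, so after positions 22, 43.
Linear molecule, 2 cuts → 3 fragments:
  1–22 → 22 bp
  23–43 → 21 bp
  44–170 → 127 bp
Sorted largest to smallest: 127, 22, 21 bp.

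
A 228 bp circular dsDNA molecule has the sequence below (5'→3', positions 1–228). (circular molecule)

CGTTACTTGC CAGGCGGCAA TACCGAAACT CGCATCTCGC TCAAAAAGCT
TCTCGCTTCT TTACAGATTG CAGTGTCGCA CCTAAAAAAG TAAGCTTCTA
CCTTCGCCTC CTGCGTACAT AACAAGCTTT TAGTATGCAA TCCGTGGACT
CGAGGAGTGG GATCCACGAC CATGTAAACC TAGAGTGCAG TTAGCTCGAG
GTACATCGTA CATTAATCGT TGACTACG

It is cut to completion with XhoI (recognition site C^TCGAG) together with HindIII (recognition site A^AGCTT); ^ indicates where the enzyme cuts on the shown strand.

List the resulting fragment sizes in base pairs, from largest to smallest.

79, 46, 46, 32, 25 bp

XhoI sites (CTCGAG) start at positions 149, 195.
XhoI cuts after the first base of each site, so after positions 149, 195.
HindIII sites (AAGCTT) start at positions 46, 92, 124.
HindIII cuts after the first base of each site, so after positions 46, 92, 124.
Combined cut positions: 46, 92, 124, 149, 195.
Circular molecule, 5 cuts → 5 fragments:
  47–92 → 46 bp
  93–124 → 32 bp
  125–149 → 25 bp
  150–195 → 46 bp
  196–228 then 1–46 → 33 + 46 = 79 bp
Sorted largest to smallest: 79, 46, 46, 32, 25 bp.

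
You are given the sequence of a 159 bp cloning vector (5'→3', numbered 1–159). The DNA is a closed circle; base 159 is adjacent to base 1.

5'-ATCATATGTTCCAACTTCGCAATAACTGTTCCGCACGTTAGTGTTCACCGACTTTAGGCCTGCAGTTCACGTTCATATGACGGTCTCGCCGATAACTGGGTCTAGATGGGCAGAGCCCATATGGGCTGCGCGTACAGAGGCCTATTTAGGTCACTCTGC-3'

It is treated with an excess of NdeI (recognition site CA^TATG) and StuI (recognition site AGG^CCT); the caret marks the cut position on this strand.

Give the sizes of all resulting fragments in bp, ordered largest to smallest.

NdeI sites (CATATG) start at positions 3, 74, 118.
NdeI cuts after base 2 of each site, so after positions 4, 75, 119.
StuI sites (AGGCCT) start at positions 56, 138.
StuI cuts after base 3 of each site, so after positions 58, 140.
Combined cut positions: 4, 58, 75, 119, 140.
Circular molecule, 5 cuts → 5 fragments:
  5–58 → 54 bp
  59–75 → 17 bp
  76–119 → 44 bp
  120–140 → 21 bp
  141–159 then 1–4 → 19 + 4 = 23 bp
Sorted largest to smallest: 54, 44, 23, 21, 17 bp.

54, 44, 23, 21, 17 bp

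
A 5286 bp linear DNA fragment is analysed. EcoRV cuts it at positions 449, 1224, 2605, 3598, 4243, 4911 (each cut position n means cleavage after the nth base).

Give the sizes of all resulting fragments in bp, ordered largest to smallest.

1381, 993, 775, 668, 645, 449, 375 bp

Linear molecule, 6 cuts → 7 fragments:
  449 − 0 = 449 bp
  1224 − 449 = 775 bp
  2605 − 1224 = 1381 bp
  3598 − 2605 = 993 bp
  4243 − 3598 = 645 bp
  4911 − 4243 = 668 bp
  5286 − 4911 = 375 bp
Sorted largest to smallest: 1381, 993, 775, 668, 645, 449, 375 bp.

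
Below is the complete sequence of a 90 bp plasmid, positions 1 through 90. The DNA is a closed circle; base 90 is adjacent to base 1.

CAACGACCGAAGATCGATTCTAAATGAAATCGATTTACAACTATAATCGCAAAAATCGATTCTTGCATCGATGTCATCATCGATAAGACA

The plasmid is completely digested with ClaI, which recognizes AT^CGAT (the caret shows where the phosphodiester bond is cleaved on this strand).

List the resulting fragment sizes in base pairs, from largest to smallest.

ClaI sites (ATCGAT) start at positions 13, 29, 55, 67, 79.
ClaI cuts after base 2 of each site, so after positions 14, 30, 56, 68, 80.
Circular molecule, 5 cuts → 5 fragments:
  15–30 → 16 bp
  31–56 → 26 bp
  57–68 → 12 bp
  69–80 → 12 bp
  81–90 then 1–14 → 10 + 14 = 24 bp
Sorted largest to smallest: 26, 24, 16, 12, 12 bp.

26, 24, 16, 12, 12 bp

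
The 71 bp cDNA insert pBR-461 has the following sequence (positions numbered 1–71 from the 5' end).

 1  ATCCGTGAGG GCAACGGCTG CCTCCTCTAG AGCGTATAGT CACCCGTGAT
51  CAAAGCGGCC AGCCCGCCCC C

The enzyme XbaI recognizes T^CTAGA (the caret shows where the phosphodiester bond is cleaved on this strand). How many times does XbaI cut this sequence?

1

TCTAGA occurs starting at position 26.
XbaI cuts at 1 site.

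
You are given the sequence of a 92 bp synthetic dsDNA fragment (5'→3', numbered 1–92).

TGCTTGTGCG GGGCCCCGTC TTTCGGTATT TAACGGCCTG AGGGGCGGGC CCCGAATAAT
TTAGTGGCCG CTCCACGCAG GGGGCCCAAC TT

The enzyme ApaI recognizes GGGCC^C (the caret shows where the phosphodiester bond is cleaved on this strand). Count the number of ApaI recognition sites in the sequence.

GGGCCC occurs starting at positions 11, 47, 82.
ApaI cuts at 3 sites.

3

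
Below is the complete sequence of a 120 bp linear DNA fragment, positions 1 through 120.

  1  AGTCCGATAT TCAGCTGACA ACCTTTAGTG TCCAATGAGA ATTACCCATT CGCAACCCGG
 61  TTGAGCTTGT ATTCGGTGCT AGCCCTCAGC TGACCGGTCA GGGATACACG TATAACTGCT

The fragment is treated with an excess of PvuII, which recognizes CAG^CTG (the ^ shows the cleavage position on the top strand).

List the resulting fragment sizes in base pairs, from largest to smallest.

75, 31, 14 bp

PvuII sites (CAGCTG) start at positions 12, 87.
PvuII cuts after base 3 of each site, so after positions 14, 89.
Linear molecule, 2 cuts → 3 fragments:
  1–14 → 14 bp
  15–89 → 75 bp
  90–120 → 31 bp
Sorted largest to smallest: 75, 31, 14 bp.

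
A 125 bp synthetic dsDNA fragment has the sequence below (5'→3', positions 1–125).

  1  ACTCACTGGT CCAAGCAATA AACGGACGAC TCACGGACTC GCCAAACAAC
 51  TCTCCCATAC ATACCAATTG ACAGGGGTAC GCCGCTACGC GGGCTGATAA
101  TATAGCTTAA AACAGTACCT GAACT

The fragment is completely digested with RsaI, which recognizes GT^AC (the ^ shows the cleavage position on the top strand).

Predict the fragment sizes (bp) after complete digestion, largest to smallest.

78, 38, 9 bp

RsaI sites (GTAC) start at positions 77, 115.
RsaI cuts after base 2 of each site, so after positions 78, 116.
Linear molecule, 2 cuts → 3 fragments:
  1–78 → 78 bp
  79–116 → 38 bp
  117–125 → 9 bp
Sorted largest to smallest: 78, 38, 9 bp.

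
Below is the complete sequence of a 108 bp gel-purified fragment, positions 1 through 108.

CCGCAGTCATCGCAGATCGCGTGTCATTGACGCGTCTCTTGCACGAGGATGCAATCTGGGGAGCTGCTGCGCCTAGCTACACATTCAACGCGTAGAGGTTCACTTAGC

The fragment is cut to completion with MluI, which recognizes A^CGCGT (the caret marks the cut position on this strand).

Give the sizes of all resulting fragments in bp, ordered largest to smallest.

58, 30, 20 bp

MluI sites (ACGCGT) start at positions 30, 88.
MluI cuts after the first base of each site, so after positions 30, 88.
Linear molecule, 2 cuts → 3 fragments:
  1–30 → 30 bp
  31–88 → 58 bp
  89–108 → 20 bp
Sorted largest to smallest: 58, 30, 20 bp.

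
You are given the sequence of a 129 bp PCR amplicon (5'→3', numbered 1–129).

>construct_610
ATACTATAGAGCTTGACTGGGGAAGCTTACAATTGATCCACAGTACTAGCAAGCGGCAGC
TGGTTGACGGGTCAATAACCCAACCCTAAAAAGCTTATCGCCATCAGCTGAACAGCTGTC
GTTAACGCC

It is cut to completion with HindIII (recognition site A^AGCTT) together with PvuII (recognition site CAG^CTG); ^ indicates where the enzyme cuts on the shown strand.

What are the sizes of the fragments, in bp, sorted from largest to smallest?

36, 32, 23, 16, 14, 8 bp

HindIII sites (AAGCTT) start at positions 23, 91.
HindIII cuts after the first base of each site, so after positions 23, 91.
PvuII sites (CAGCTG) start at positions 57, 105, 113.
PvuII cuts after base 3 of each site, so after positions 59, 107, 115.
Combined cut positions: 23, 59, 91, 107, 115.
Linear molecule, 5 cuts → 6 fragments:
  1–23 → 23 bp
  24–59 → 36 bp
  60–91 → 32 bp
  92–107 → 16 bp
  108–115 → 8 bp
  116–129 → 14 bp
Sorted largest to smallest: 36, 32, 23, 16, 14, 8 bp.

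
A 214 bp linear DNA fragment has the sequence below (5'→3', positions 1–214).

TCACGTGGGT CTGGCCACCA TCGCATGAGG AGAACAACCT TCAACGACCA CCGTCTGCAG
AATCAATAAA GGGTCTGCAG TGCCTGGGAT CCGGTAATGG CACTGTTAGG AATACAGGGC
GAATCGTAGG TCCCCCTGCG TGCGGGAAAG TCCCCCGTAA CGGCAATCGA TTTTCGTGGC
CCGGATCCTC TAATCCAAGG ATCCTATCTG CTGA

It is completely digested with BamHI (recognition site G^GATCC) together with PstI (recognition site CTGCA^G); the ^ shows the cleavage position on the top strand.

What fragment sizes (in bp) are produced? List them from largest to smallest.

BamHI sites (GGATCC) start at positions 87, 183, 199.
BamHI cuts after the first base of each site, so after positions 87, 183, 199.
PstI sites (CTGCAG) start at positions 55, 75.
PstI cuts after base 5 of each site (before the last base), so after positions 59, 79.
Combined cut positions: 59, 79, 87, 183, 199.
Linear molecule, 5 cuts → 6 fragments:
  1–59 → 59 bp
  60–79 → 20 bp
  80–87 → 8 bp
  88–183 → 96 bp
  184–199 → 16 bp
  200–214 → 15 bp
Sorted largest to smallest: 96, 59, 20, 16, 15, 8 bp.

96, 59, 20, 16, 15, 8 bp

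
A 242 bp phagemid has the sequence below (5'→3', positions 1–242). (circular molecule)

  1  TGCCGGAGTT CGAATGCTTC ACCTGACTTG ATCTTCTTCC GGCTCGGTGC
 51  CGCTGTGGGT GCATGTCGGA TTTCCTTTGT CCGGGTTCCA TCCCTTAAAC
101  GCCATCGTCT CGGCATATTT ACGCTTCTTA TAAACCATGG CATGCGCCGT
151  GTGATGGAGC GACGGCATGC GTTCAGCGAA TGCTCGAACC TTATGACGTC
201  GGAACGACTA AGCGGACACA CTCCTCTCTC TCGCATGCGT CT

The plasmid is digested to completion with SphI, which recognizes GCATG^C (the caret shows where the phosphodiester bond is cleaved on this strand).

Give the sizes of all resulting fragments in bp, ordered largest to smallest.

149, 68, 25 bp

SphI sites (GCATGC) start at positions 140, 165, 233.
SphI cuts after base 5 of each site (before the last base), so after positions 144, 169, 237.
Circular molecule, 3 cuts → 3 fragments:
  145–169 → 25 bp
  170–237 → 68 bp
  238–242 then 1–144 → 5 + 144 = 149 bp
Sorted largest to smallest: 149, 68, 25 bp.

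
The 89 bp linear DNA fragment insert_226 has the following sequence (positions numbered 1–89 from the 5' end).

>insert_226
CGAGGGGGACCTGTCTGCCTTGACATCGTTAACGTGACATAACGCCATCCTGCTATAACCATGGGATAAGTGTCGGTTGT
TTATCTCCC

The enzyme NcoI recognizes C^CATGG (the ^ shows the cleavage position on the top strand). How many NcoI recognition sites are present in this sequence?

1

CCATGG occurs starting at position 59.
NcoI cuts at 1 site.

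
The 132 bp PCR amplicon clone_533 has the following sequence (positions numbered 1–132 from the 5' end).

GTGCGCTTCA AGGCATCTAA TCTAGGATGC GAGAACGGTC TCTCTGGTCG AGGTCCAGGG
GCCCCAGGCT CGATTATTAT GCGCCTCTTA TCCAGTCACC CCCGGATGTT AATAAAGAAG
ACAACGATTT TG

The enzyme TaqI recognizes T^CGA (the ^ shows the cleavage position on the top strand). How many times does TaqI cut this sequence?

2

TCGA occurs starting at positions 48, 70.
TaqI cuts at 2 sites.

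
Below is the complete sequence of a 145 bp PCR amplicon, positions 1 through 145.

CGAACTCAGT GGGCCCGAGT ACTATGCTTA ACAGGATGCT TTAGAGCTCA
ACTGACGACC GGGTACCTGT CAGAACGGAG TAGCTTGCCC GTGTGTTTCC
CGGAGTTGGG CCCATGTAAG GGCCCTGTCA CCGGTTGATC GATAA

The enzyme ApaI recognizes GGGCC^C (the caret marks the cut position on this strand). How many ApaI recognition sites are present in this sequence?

GGGCCC occurs starting at positions 11, 108, 120.
ApaI cuts at 3 sites.

3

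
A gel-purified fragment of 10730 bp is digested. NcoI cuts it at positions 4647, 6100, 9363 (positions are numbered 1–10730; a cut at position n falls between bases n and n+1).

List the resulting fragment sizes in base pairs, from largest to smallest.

Linear molecule, 3 cuts → 4 fragments:
  4647 − 0 = 4647 bp
  6100 − 4647 = 1453 bp
  9363 − 6100 = 3263 bp
  10730 − 9363 = 1367 bp
Sorted largest to smallest: 4647, 3263, 1453, 1367 bp.

4647, 3263, 1453, 1367 bp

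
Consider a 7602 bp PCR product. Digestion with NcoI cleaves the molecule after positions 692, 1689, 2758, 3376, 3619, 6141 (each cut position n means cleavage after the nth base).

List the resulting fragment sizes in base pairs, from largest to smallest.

Linear molecule, 6 cuts → 7 fragments:
  692 − 0 = 692 bp
  1689 − 692 = 997 bp
  2758 − 1689 = 1069 bp
  3376 − 2758 = 618 bp
  3619 − 3376 = 243 bp
  6141 − 3619 = 2522 bp
  7602 − 6141 = 1461 bp
Sorted largest to smallest: 2522, 1461, 1069, 997, 692, 618, 243 bp.

2522, 1461, 1069, 997, 692, 618, 243 bp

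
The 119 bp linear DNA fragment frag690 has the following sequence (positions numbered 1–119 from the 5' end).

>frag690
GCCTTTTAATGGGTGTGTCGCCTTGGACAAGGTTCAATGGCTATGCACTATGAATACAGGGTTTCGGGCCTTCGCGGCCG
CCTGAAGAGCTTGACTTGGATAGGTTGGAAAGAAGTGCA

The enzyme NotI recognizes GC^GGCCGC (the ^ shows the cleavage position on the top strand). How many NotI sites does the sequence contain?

1

GCGGCCGC occurs starting at position 74.
NotI cuts at 1 site.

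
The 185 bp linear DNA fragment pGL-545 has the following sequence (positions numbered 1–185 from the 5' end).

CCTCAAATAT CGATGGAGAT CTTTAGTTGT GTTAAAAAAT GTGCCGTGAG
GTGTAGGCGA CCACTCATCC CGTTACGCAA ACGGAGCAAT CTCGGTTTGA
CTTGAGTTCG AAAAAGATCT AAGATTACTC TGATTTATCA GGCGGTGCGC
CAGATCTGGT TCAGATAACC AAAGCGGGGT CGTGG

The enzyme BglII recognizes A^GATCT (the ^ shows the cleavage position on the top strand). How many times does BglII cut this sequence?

3

AGATCT occurs starting at positions 17, 115, 152.
BglII cuts at 3 sites.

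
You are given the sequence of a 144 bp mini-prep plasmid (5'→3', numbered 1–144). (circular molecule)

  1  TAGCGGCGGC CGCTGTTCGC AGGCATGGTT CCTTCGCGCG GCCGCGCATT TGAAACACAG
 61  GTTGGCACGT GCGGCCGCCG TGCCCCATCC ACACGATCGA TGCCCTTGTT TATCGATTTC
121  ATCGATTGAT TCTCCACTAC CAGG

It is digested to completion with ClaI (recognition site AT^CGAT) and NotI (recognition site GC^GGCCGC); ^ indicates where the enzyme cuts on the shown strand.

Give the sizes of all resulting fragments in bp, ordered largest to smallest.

33, 32, 29, 25, 16, 9 bp

ClaI sites (ATCGAT) start at positions 96, 112, 121.
ClaI cuts after base 2 of each site, so after positions 97, 113, 122.
NotI sites (GCGGCCGC) start at positions 6, 38, 71.
NotI cuts after base 2 of each site, so after positions 7, 39, 72.
Combined cut positions: 7, 39, 72, 97, 113, 122.
Circular molecule, 6 cuts → 6 fragments:
  8–39 → 32 bp
  40–72 → 33 bp
  73–97 → 25 bp
  98–113 → 16 bp
  114–122 → 9 bp
  123–144 then 1–7 → 22 + 7 = 29 bp
Sorted largest to smallest: 33, 32, 29, 25, 16, 9 bp.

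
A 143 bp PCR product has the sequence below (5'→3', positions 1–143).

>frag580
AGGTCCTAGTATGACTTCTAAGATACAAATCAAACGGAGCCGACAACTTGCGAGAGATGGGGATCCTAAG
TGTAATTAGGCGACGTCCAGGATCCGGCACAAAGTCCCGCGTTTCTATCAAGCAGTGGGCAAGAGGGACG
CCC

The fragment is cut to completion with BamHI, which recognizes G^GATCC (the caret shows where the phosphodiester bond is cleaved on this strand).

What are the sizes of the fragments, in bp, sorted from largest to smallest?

BamHI sites (GGATCC) start at positions 61, 90.
BamHI cuts after the first base of each site, so after positions 61, 90.
Linear molecule, 2 cuts → 3 fragments:
  1–61 → 61 bp
  62–90 → 29 bp
  91–143 → 53 bp
Sorted largest to smallest: 61, 53, 29 bp.

61, 53, 29 bp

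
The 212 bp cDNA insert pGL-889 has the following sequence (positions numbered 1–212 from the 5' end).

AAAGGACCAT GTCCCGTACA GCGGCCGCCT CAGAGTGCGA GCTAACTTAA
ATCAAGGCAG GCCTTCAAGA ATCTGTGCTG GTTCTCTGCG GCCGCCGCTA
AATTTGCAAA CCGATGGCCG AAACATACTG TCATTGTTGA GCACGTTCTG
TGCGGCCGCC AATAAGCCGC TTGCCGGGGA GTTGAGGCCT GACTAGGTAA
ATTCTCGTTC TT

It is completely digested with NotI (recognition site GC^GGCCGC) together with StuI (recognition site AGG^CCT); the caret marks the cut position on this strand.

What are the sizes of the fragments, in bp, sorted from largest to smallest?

NotI sites (GCGGCCGC) start at positions 21, 88, 152.
NotI cuts after base 2 of each site, so after positions 22, 89, 153.
StuI sites (AGGCCT) start at positions 59, 185.
StuI cuts after base 3 of each site, so after positions 61, 187.
Combined cut positions: 22, 61, 89, 153, 187.
Linear molecule, 5 cuts → 6 fragments:
  1–22 → 22 bp
  23–61 → 39 bp
  62–89 → 28 bp
  90–153 → 64 bp
  154–187 → 34 bp
  188–212 → 25 bp
Sorted largest to smallest: 64, 39, 34, 28, 25, 22 bp.

64, 39, 34, 28, 25, 22 bp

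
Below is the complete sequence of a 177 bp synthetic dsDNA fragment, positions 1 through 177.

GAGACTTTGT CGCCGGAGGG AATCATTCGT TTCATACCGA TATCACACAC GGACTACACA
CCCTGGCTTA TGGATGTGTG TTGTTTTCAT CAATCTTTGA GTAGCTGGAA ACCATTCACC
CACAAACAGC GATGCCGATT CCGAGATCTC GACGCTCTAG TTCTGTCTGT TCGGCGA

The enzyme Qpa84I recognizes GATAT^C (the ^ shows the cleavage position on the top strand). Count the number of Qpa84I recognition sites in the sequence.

GATATC occurs starting at position 39.
Qpa84I cuts at 1 site.

1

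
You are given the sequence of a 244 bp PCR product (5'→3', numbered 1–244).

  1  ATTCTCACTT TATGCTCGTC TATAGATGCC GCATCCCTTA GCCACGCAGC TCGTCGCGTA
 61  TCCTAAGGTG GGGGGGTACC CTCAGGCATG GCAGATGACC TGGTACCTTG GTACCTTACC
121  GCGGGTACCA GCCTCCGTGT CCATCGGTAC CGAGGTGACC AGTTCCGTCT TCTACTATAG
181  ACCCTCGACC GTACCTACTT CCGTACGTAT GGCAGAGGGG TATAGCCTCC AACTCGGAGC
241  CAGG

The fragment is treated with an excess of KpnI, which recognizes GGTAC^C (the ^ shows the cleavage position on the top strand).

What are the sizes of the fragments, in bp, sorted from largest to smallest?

94, 79, 27, 22, 14, 8 bp

KpnI sites (GGTACC) start at positions 75, 102, 110, 124, 146.
KpnI cuts after base 5 of each site (before the last base), so after positions 79, 106, 114, 128, 150.
Linear molecule, 5 cuts → 6 fragments:
  1–79 → 79 bp
  80–106 → 27 bp
  107–114 → 8 bp
  115–128 → 14 bp
  129–150 → 22 bp
  151–244 → 94 bp
Sorted largest to smallest: 94, 79, 27, 22, 14, 8 bp.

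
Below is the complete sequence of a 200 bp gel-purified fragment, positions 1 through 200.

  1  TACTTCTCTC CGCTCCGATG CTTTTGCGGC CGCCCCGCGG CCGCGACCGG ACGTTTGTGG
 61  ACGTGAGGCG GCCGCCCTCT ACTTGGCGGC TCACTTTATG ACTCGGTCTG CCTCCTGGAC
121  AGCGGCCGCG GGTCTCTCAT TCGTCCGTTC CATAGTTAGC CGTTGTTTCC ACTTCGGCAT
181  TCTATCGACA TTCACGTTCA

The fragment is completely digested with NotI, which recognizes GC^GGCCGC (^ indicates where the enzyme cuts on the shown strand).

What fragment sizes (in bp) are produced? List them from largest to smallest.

NotI sites (GCGGCCGC) start at positions 26, 37, 68, 122.
NotI cuts after base 2 of each site, so after positions 27, 38, 69, 123.
Linear molecule, 4 cuts → 5 fragments:
  1–27 → 27 bp
  28–38 → 11 bp
  39–69 → 31 bp
  70–123 → 54 bp
  124–200 → 77 bp
Sorted largest to smallest: 77, 54, 31, 27, 11 bp.

77, 54, 31, 27, 11 bp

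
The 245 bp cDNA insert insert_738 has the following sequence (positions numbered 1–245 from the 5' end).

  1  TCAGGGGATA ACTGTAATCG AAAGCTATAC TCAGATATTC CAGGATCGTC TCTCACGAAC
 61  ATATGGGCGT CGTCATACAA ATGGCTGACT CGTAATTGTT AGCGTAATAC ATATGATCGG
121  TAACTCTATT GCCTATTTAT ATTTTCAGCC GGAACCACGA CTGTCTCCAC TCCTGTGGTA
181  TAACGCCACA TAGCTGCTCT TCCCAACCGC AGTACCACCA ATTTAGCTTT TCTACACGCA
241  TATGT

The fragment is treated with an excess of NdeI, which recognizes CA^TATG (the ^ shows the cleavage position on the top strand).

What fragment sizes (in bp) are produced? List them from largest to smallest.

129, 61, 50, 5 bp

NdeI sites (CATATG) start at positions 60, 110, 239.
NdeI cuts after base 2 of each site, so after positions 61, 111, 240.
Linear molecule, 3 cuts → 4 fragments:
  1–61 → 61 bp
  62–111 → 50 bp
  112–240 → 129 bp
  241–245 → 5 bp
Sorted largest to smallest: 129, 61, 50, 5 bp.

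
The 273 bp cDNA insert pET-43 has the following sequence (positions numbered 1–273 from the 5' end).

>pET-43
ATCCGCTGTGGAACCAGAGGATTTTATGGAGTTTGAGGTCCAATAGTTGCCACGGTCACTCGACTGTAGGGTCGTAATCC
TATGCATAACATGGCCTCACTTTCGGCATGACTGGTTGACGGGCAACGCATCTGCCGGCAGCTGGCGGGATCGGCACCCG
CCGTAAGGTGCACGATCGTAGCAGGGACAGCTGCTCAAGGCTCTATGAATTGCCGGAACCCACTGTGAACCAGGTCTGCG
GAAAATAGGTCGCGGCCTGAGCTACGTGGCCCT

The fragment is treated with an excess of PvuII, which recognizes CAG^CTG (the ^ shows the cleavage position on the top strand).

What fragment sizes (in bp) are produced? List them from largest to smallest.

141, 83, 49 bp

PvuII sites (CAGCTG) start at positions 139, 188.
PvuII cuts after base 3 of each site, so after positions 141, 190.
Linear molecule, 2 cuts → 3 fragments:
  1–141 → 141 bp
  142–190 → 49 bp
  191–273 → 83 bp
Sorted largest to smallest: 141, 83, 49 bp.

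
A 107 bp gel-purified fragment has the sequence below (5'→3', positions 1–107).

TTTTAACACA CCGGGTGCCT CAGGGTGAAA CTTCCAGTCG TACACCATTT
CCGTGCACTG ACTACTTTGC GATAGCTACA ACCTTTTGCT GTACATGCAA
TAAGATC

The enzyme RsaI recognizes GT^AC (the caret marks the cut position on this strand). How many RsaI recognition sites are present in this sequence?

GTAC occurs starting at positions 40, 91.
RsaI cuts at 2 sites.

2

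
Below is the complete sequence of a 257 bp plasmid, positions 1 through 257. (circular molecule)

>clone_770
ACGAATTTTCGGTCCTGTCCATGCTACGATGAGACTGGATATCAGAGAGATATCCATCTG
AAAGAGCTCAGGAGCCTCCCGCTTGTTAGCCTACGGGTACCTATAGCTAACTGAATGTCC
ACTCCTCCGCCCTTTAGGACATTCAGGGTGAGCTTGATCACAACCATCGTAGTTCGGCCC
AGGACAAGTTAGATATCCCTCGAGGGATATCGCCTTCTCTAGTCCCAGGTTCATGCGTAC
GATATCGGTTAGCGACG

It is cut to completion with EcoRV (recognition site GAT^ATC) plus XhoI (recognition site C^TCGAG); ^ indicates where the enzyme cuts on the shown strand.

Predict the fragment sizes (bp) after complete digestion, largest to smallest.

EcoRV sites (GATATC) start at positions 38, 49, 192, 206, 241.
EcoRV cuts after base 3 of each site, so after positions 40, 51, 194, 208, 243.
The XhoI site (CTCGAG) starts at position 199.
XhoI cuts after the first base of each site, so after position 199.
Combined cut positions: 40, 51, 194, 199, 208, 243.
Circular molecule, 6 cuts → 6 fragments:
  41–51 → 11 bp
  52–194 → 143 bp
  195–199 → 5 bp
  200–208 → 9 bp
  209–243 → 35 bp
  244–257 then 1–40 → 14 + 40 = 54 bp
Sorted largest to smallest: 143, 54, 35, 11, 9, 5 bp.

143, 54, 35, 11, 9, 5 bp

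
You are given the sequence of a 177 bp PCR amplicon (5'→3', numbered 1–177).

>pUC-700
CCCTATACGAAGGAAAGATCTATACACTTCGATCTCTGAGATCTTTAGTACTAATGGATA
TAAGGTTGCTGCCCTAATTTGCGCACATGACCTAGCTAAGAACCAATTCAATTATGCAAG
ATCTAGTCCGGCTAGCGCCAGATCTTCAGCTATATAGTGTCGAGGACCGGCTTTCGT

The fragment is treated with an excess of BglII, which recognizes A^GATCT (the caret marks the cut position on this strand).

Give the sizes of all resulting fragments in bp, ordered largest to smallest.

80, 37, 23, 21, 16 bp

BglII sites (AGATCT) start at positions 16, 39, 119, 140.
BglII cuts after the first base of each site, so after positions 16, 39, 119, 140.
Linear molecule, 4 cuts → 5 fragments:
  1–16 → 16 bp
  17–39 → 23 bp
  40–119 → 80 bp
  120–140 → 21 bp
  141–177 → 37 bp
Sorted largest to smallest: 80, 37, 23, 21, 16 bp.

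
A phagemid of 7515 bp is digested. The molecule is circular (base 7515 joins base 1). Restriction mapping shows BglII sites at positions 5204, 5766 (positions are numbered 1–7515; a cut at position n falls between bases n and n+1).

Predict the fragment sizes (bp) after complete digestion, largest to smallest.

6953, 562 bp

Circular molecule, 2 cuts → 2 fragments:
  5766 − 5204 = 562 bp
  wrap: 7515 − 5766 + 5204 = 6953 bp
Sorted largest to smallest: 6953, 562 bp.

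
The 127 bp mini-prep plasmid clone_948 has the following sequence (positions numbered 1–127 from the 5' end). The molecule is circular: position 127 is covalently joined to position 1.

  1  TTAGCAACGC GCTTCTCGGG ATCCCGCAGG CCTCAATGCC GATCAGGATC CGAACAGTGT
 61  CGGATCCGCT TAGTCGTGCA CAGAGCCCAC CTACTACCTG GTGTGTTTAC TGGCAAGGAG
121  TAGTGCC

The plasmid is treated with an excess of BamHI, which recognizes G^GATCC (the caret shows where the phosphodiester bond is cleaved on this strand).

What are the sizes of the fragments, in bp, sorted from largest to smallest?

BamHI sites (GGATCC) start at positions 19, 46, 62.
BamHI cuts after the first base of each site, so after positions 19, 46, 62.
Circular molecule, 3 cuts → 3 fragments:
  20–46 → 27 bp
  47–62 → 16 bp
  63–127 then 1–19 → 65 + 19 = 84 bp
Sorted largest to smallest: 84, 27, 16 bp.

84, 27, 16 bp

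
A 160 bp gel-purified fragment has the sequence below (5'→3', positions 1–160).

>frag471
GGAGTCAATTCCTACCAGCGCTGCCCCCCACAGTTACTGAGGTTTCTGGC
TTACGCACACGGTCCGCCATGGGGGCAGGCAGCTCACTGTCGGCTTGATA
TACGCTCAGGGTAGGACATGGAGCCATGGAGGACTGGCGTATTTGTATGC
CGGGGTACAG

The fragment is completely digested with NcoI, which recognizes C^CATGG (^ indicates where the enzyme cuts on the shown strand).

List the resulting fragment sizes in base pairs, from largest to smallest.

67, 57, 36 bp

NcoI sites (CCATGG) start at positions 67, 124.
NcoI cuts after the first base of each site, so after positions 67, 124.
Linear molecule, 2 cuts → 3 fragments:
  1–67 → 67 bp
  68–124 → 57 bp
  125–160 → 36 bp
Sorted largest to smallest: 67, 57, 36 bp.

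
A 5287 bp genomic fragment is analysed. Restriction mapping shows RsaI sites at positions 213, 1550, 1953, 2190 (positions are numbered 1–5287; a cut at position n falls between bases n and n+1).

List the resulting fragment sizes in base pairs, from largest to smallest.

Linear molecule, 4 cuts → 5 fragments:
  213 − 0 = 213 bp
  1550 − 213 = 1337 bp
  1953 − 1550 = 403 bp
  2190 − 1953 = 237 bp
  5287 − 2190 = 3097 bp
Sorted largest to smallest: 3097, 1337, 403, 237, 213 bp.

3097, 1337, 403, 237, 213 bp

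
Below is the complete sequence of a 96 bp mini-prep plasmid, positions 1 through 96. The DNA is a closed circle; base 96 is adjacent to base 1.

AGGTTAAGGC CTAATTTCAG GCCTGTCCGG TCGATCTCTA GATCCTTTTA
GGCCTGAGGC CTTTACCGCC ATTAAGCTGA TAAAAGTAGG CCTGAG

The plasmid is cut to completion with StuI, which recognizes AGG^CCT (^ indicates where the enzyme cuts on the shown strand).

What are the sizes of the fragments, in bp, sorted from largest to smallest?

31, 31, 15, 12, 7 bp

StuI sites (AGGCCT) start at positions 7, 19, 50, 57, 88.
StuI cuts after base 3 of each site, so after positions 9, 21, 52, 59, 90.
Circular molecule, 5 cuts → 5 fragments:
  10–21 → 12 bp
  22–52 → 31 bp
  53–59 → 7 bp
  60–90 → 31 bp
  91–96 then 1–9 → 6 + 9 = 15 bp
Sorted largest to smallest: 31, 31, 15, 12, 7 bp.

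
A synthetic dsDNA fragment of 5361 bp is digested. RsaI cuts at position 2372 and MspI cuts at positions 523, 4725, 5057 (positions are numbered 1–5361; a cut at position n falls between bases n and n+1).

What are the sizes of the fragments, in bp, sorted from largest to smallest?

2353, 1849, 523, 332, 304 bp

Combined cut positions (sorted): 523, 2372, 4725, 5057.
Linear molecule, 4 cuts → 5 fragments:
  523 − 0 = 523 bp
  2372 − 523 = 1849 bp
  4725 − 2372 = 2353 bp
  5057 − 4725 = 332 bp
  5361 − 5057 = 304 bp
Sorted largest to smallest: 2353, 1849, 523, 332, 304 bp.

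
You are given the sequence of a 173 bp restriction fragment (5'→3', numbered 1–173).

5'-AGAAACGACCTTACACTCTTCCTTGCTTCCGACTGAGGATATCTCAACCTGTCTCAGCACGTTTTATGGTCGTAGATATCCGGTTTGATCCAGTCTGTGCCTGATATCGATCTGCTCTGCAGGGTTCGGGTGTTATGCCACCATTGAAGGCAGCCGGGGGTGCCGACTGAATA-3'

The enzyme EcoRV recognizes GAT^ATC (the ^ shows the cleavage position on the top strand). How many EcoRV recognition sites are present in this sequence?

GATATC occurs starting at positions 38, 75, 103.
EcoRV cuts at 3 sites.

3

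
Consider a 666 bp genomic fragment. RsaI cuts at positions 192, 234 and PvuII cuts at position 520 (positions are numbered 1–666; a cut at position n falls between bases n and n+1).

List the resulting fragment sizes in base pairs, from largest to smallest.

286, 192, 146, 42 bp

Combined cut positions (sorted): 192, 234, 520.
Linear molecule, 3 cuts → 4 fragments:
  192 − 0 = 192 bp
  234 − 192 = 42 bp
  520 − 234 = 286 bp
  666 − 520 = 146 bp
Sorted largest to smallest: 286, 192, 146, 42 bp.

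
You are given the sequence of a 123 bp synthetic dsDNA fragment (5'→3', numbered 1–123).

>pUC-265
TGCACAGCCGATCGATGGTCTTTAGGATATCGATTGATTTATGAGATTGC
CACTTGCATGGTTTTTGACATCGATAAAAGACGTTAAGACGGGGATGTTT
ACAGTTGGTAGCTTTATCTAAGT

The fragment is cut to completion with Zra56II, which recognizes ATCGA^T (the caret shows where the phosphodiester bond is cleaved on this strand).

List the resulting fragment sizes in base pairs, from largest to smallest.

Zra56II sites (ATCGAT) start at positions 11, 29, 70.
Zra56II cuts after base 5 of each site (before the last base), so after positions 15, 33, 74.
Linear molecule, 3 cuts → 4 fragments:
  1–15 → 15 bp
  16–33 → 18 bp
  34–74 → 41 bp
  75–123 → 49 bp
Sorted largest to smallest: 49, 41, 18, 15 bp.

49, 41, 18, 15 bp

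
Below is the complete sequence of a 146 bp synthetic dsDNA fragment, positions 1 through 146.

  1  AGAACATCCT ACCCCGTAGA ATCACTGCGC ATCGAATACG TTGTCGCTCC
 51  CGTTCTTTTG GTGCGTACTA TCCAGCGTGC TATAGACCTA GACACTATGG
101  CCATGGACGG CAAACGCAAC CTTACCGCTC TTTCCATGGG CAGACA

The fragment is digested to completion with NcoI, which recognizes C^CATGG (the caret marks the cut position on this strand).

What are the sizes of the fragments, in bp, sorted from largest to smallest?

101, 33, 12 bp

NcoI sites (CCATGG) start at positions 101, 134.
NcoI cuts after the first base of each site, so after positions 101, 134.
Linear molecule, 2 cuts → 3 fragments:
  1–101 → 101 bp
  102–134 → 33 bp
  135–146 → 12 bp
Sorted largest to smallest: 101, 33, 12 bp.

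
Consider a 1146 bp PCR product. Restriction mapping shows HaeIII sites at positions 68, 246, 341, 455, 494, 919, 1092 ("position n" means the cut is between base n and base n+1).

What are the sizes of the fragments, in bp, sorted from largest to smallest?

425, 178, 173, 114, 95, 68, 54, 39 bp

Linear molecule, 7 cuts → 8 fragments:
  68 − 0 = 68 bp
  246 − 68 = 178 bp
  341 − 246 = 95 bp
  455 − 341 = 114 bp
  494 − 455 = 39 bp
  919 − 494 = 425 bp
  1092 − 919 = 173 bp
  1146 − 1092 = 54 bp
Sorted largest to smallest: 425, 178, 173, 114, 95, 68, 54, 39 bp.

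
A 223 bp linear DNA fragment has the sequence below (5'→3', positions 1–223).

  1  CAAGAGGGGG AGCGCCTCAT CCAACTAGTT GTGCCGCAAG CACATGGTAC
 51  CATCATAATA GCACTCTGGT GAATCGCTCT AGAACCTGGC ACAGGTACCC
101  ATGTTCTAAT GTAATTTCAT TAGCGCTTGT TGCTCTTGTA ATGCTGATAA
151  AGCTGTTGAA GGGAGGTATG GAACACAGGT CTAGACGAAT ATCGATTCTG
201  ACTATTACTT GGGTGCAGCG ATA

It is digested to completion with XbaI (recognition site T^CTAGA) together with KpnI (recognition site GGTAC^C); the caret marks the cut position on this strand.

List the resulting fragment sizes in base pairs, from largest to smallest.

XbaI sites (TCTAGA) start at positions 78, 180.
XbaI cuts after the first base of each site, so after positions 78, 180.
KpnI sites (GGTACC) start at positions 46, 94.
KpnI cuts after base 5 of each site (before the last base), so after positions 50, 98.
Combined cut positions: 50, 78, 98, 180.
Linear molecule, 4 cuts → 5 fragments:
  1–50 → 50 bp
  51–78 → 28 bp
  79–98 → 20 bp
  99–180 → 82 bp
  181–223 → 43 bp
Sorted largest to smallest: 82, 50, 43, 28, 20 bp.

82, 50, 43, 28, 20 bp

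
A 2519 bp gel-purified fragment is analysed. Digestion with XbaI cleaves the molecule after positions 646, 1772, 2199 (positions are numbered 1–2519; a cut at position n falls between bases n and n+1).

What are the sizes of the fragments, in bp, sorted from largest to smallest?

Linear molecule, 3 cuts → 4 fragments:
  646 − 0 = 646 bp
  1772 − 646 = 1126 bp
  2199 − 1772 = 427 bp
  2519 − 2199 = 320 bp
Sorted largest to smallest: 1126, 646, 427, 320 bp.

1126, 646, 427, 320 bp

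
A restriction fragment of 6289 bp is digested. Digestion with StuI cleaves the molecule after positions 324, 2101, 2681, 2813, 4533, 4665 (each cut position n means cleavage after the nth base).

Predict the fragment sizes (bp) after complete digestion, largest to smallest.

1777, 1720, 1624, 580, 324, 132, 132 bp

Linear molecule, 6 cuts → 7 fragments:
  324 − 0 = 324 bp
  2101 − 324 = 1777 bp
  2681 − 2101 = 580 bp
  2813 − 2681 = 132 bp
  4533 − 2813 = 1720 bp
  4665 − 4533 = 132 bp
  6289 − 4665 = 1624 bp
Sorted largest to smallest: 1777, 1720, 1624, 580, 324, 132, 132 bp.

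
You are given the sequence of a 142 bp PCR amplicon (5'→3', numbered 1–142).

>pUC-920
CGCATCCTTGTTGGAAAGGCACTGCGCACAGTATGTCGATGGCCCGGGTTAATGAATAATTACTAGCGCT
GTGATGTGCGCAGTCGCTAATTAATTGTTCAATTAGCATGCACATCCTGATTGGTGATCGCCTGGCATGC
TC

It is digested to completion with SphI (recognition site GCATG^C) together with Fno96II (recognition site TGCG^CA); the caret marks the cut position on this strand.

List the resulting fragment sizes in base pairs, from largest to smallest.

SphI sites (GCATGC) start at positions 106, 135.
SphI cuts after base 5 of each site (before the last base), so after positions 110, 139.
Fno96II sites (TGCGCA) start at positions 23, 77.
Fno96II cuts after base 4 of each site, so after positions 26, 80.
Combined cut positions: 26, 80, 110, 139.
Linear molecule, 4 cuts → 5 fragments:
  1–26 → 26 bp
  27–80 → 54 bp
  81–110 → 30 bp
  111–139 → 29 bp
  140–142 → 3 bp
Sorted largest to smallest: 54, 30, 29, 26, 3 bp.

54, 30, 29, 26, 3 bp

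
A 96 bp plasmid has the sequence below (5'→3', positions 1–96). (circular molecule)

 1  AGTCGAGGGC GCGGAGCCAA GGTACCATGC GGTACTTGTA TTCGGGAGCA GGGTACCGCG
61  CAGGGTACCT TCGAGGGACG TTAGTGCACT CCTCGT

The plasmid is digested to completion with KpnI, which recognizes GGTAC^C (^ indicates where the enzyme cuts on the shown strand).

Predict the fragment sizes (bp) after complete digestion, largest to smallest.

KpnI sites (GGTACC) start at positions 21, 52, 64.
KpnI cuts after base 5 of each site (before the last base), so after positions 25, 56, 68.
Circular molecule, 3 cuts → 3 fragments:
  26–56 → 31 bp
  57–68 → 12 bp
  69–96 then 1–25 → 28 + 25 = 53 bp
Sorted largest to smallest: 53, 31, 12 bp.

53, 31, 12 bp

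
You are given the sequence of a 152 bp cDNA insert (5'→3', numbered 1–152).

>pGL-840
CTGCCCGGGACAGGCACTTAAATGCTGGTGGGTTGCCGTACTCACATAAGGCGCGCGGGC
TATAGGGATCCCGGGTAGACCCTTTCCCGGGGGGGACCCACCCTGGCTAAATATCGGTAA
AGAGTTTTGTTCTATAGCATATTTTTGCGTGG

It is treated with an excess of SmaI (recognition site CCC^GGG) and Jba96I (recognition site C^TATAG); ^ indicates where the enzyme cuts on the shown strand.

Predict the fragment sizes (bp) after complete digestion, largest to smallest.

54, 44, 20, 16, 12, 6 bp

SmaI sites (CCCGGG) start at positions 4, 70, 86.
SmaI cuts after base 3 of each site, so after positions 6, 72, 88.
Jba96I sites (CTATAG) start at positions 60, 132.
Jba96I cuts after the first base of each site, so after positions 60, 132.
Combined cut positions: 6, 60, 72, 88, 132.
Linear molecule, 5 cuts → 6 fragments:
  1–6 → 6 bp
  7–60 → 54 bp
  61–72 → 12 bp
  73–88 → 16 bp
  89–132 → 44 bp
  133–152 → 20 bp
Sorted largest to smallest: 54, 44, 20, 16, 12, 6 bp.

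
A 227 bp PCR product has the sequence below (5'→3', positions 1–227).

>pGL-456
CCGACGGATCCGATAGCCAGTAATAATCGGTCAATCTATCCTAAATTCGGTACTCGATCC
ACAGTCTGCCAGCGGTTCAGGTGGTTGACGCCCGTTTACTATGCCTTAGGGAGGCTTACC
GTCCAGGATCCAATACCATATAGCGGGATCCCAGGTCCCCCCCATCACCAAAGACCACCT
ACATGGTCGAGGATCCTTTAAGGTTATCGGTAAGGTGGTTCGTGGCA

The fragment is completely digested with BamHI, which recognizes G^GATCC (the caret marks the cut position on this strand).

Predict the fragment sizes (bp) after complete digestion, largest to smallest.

120, 45, 36, 20, 6 bp

BamHI sites (GGATCC) start at positions 6, 126, 146, 191.
BamHI cuts after the first base of each site, so after positions 6, 126, 146, 191.
Linear molecule, 4 cuts → 5 fragments:
  1–6 → 6 bp
  7–126 → 120 bp
  127–146 → 20 bp
  147–191 → 45 bp
  192–227 → 36 bp
Sorted largest to smallest: 120, 45, 36, 20, 6 bp.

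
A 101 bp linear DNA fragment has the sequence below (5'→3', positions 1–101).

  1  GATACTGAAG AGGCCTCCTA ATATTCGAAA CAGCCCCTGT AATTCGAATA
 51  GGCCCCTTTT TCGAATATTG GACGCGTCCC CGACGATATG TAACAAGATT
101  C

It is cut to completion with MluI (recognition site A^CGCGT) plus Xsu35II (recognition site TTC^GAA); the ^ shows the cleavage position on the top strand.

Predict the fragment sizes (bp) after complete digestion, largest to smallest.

The MluI site (ACGCGT) starts at position 72.
MluI cuts after the first base of each site, so after position 72.
Xsu35II sites (TTCGAA) start at positions 24, 43, 60.
Xsu35II cuts after base 3 of each site, so after positions 26, 45, 62.
Combined cut positions: 26, 45, 62, 72.
Linear molecule, 4 cuts → 5 fragments:
  1–26 → 26 bp
  27–45 → 19 bp
  46–62 → 17 bp
  63–72 → 10 bp
  73–101 → 29 bp
Sorted largest to smallest: 29, 26, 19, 17, 10 bp.

29, 26, 19, 17, 10 bp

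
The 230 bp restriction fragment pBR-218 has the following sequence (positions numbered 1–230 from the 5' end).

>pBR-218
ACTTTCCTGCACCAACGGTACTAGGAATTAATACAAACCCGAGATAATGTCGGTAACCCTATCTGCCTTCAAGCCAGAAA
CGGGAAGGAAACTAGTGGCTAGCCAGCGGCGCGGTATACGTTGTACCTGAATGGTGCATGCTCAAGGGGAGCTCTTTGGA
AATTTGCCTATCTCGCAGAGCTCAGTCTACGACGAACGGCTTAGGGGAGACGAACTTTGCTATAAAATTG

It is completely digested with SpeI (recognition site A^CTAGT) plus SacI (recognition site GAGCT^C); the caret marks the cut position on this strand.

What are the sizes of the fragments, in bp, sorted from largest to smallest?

91, 62, 48, 29 bp

The SpeI site (ACTAGT) starts at position 91.
SpeI cuts after the first base of each site, so after position 91.
SacI sites (GAGCTC) start at positions 149, 178.
SacI cuts after base 5 of each site (before the last base), so after positions 153, 182.
Combined cut positions: 91, 153, 182.
Linear molecule, 3 cuts → 4 fragments:
  1–91 → 91 bp
  92–153 → 62 bp
  154–182 → 29 bp
  183–230 → 48 bp
Sorted largest to smallest: 91, 62, 48, 29 bp.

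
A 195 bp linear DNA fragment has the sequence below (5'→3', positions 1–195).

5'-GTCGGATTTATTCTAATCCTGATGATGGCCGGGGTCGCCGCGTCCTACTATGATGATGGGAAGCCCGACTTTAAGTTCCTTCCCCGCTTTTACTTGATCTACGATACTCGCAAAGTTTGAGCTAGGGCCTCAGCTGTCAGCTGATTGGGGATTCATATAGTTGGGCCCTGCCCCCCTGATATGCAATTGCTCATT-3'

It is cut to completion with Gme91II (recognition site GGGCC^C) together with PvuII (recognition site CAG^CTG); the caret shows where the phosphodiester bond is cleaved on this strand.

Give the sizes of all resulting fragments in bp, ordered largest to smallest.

133, 28, 27, 7 bp

The Gme91II site (GGGCCC) starts at position 163.
Gme91II cuts after base 5 of each site (before the last base), so after position 167.
PvuII sites (CAGCTG) start at positions 131, 138.
PvuII cuts after base 3 of each site, so after positions 133, 140.
Combined cut positions: 133, 140, 167.
Linear molecule, 3 cuts → 4 fragments:
  1–133 → 133 bp
  134–140 → 7 bp
  141–167 → 27 bp
  168–195 → 28 bp
Sorted largest to smallest: 133, 28, 27, 7 bp.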